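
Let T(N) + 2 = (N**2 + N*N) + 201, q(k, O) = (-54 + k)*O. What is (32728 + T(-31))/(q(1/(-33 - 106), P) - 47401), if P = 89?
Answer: -4844011/7256862 ≈ -0.66751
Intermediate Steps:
q(k, O) = O*(-54 + k)
T(N) = 199 + 2*N**2 (T(N) = -2 + ((N**2 + N*N) + 201) = -2 + ((N**2 + N**2) + 201) = -2 + (2*N**2 + 201) = -2 + (201 + 2*N**2) = 199 + 2*N**2)
(32728 + T(-31))/(q(1/(-33 - 106), P) - 47401) = (32728 + (199 + 2*(-31)**2))/(89*(-54 + 1/(-33 - 106)) - 47401) = (32728 + (199 + 2*961))/(89*(-54 + 1/(-139)) - 47401) = (32728 + (199 + 1922))/(89*(-54 - 1/139) - 47401) = (32728 + 2121)/(89*(-7507/139) - 47401) = 34849/(-668123/139 - 47401) = 34849/(-7256862/139) = 34849*(-139/7256862) = -4844011/7256862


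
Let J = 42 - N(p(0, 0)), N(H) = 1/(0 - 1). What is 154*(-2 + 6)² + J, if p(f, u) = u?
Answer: 2507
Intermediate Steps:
N(H) = -1 (N(H) = 1/(-1) = -1)
J = 43 (J = 42 - 1*(-1) = 42 + 1 = 43)
154*(-2 + 6)² + J = 154*(-2 + 6)² + 43 = 154*4² + 43 = 154*16 + 43 = 2464 + 43 = 2507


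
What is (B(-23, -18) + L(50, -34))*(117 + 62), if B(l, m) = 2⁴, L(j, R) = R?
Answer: -3222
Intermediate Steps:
B(l, m) = 16
(B(-23, -18) + L(50, -34))*(117 + 62) = (16 - 34)*(117 + 62) = -18*179 = -3222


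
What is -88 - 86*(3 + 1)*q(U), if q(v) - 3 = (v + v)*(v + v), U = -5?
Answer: -35520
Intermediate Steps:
q(v) = 3 + 4*v**2 (q(v) = 3 + (v + v)*(v + v) = 3 + (2*v)*(2*v) = 3 + 4*v**2)
-88 - 86*(3 + 1)*q(U) = -88 - 86*(3 + 1)*(3 + 4*(-5)**2) = -88 - 344*(3 + 4*25) = -88 - 344*(3 + 100) = -88 - 344*103 = -88 - 86*412 = -88 - 35432 = -35520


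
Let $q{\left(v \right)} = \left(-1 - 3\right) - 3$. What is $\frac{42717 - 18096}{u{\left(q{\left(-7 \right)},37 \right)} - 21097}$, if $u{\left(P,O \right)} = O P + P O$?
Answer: $- \frac{8207}{7205} \approx -1.1391$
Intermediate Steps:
$q{\left(v \right)} = -7$ ($q{\left(v \right)} = -4 - 3 = -7$)
$u{\left(P,O \right)} = 2 O P$ ($u{\left(P,O \right)} = O P + O P = 2 O P$)
$\frac{42717 - 18096}{u{\left(q{\left(-7 \right)},37 \right)} - 21097} = \frac{42717 - 18096}{2 \cdot 37 \left(-7\right) - 21097} = \frac{24621}{-518 - 21097} = \frac{24621}{-21615} = 24621 \left(- \frac{1}{21615}\right) = - \frac{8207}{7205}$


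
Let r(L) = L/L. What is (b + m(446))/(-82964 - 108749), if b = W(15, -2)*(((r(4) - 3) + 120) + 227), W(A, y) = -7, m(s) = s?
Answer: 1969/191713 ≈ 0.010271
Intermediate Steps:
r(L) = 1
b = -2415 (b = -7*(((1 - 3) + 120) + 227) = -7*((-2 + 120) + 227) = -7*(118 + 227) = -7*345 = -2415)
(b + m(446))/(-82964 - 108749) = (-2415 + 446)/(-82964 - 108749) = -1969/(-191713) = -1969*(-1/191713) = 1969/191713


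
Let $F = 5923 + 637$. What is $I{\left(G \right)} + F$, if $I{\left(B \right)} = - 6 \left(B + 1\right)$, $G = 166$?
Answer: $5558$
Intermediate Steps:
$I{\left(B \right)} = -6 - 6 B$ ($I{\left(B \right)} = - 6 \left(1 + B\right) = -6 - 6 B$)
$F = 6560$
$I{\left(G \right)} + F = \left(-6 - 996\right) + 6560 = -1002 + 6560 = 5558$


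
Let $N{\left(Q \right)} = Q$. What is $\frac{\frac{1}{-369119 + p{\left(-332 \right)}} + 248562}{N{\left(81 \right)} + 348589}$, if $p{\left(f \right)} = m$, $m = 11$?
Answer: $\frac{18349244539}{25739377272} \approx 0.71289$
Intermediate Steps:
$p{\left(f \right)} = 11$
$\frac{\frac{1}{-369119 + p{\left(-332 \right)}} + 248562}{N{\left(81 \right)} + 348589} = \frac{\frac{1}{-369119 + 11} + 248562}{81 + 348589} = \frac{\frac{1}{-369108} + 248562}{348670} = \left(- \frac{1}{369108} + 248562\right) \frac{1}{348670} = \frac{91746222695}{369108} \cdot \frac{1}{348670} = \frac{18349244539}{25739377272}$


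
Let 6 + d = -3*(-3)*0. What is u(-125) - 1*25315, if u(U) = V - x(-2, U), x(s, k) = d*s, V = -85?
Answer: -25412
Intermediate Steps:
d = -6 (d = -6 - 3*(-3)*0 = -6 + 9*0 = -6 + 0 = -6)
x(s, k) = -6*s
u(U) = -97 (u(U) = -85 - (-6)*(-2) = -85 - 1*12 = -85 - 12 = -97)
u(-125) - 1*25315 = -97 - 1*25315 = -97 - 25315 = -25412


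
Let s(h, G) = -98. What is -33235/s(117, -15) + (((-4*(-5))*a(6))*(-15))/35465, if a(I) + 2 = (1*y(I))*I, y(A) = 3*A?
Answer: 235112575/695114 ≈ 338.24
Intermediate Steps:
a(I) = -2 + 3*I² (a(I) = -2 + (1*(3*I))*I = -2 + (3*I)*I = -2 + 3*I²)
-33235/s(117, -15) + (((-4*(-5))*a(6))*(-15))/35465 = -33235/(-98) + (((-4*(-5))*(-2 + 3*6²))*(-15))/35465 = -33235*(-1/98) + ((20*(-2 + 3*36))*(-15))*(1/35465) = 33235/98 + ((20*(-2 + 108))*(-15))*(1/35465) = 33235/98 + ((20*106)*(-15))*(1/35465) = 33235/98 + (2120*(-15))*(1/35465) = 33235/98 - 31800*1/35465 = 33235/98 - 6360/7093 = 235112575/695114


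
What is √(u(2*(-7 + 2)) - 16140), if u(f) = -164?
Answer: 4*I*√1019 ≈ 127.69*I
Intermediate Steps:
√(u(2*(-7 + 2)) - 16140) = √(-164 - 16140) = √(-16304) = 4*I*√1019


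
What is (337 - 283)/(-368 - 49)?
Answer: -18/139 ≈ -0.12950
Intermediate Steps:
(337 - 283)/(-368 - 49) = 54/(-417) = 54*(-1/417) = -18/139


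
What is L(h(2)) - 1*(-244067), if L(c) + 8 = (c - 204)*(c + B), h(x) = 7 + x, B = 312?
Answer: 181464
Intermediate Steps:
L(c) = -8 + (-204 + c)*(312 + c) (L(c) = -8 + (c - 204)*(c + 312) = -8 + (-204 + c)*(312 + c))
L(h(2)) - 1*(-244067) = (-63656 + (7 + 2)**2 + 108*(7 + 2)) - 1*(-244067) = (-63656 + 9**2 + 108*9) + 244067 = (-63656 + 81 + 972) + 244067 = -62603 + 244067 = 181464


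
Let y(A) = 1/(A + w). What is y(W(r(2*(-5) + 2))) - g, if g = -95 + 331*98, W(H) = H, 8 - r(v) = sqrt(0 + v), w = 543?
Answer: -9819625336/303609 + 2*I*sqrt(2)/303609 ≈ -32343.0 + 9.316e-6*I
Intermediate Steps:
r(v) = 8 - sqrt(v) (r(v) = 8 - sqrt(0 + v) = 8 - sqrt(v))
g = 32343 (g = -95 + 32438 = 32343)
y(A) = 1/(543 + A) (y(A) = 1/(A + 543) = 1/(543 + A))
y(W(r(2*(-5) + 2))) - g = 1/(543 + (8 - sqrt(2*(-5) + 2))) - 1*32343 = 1/(543 + (8 - sqrt(-10 + 2))) - 32343 = 1/(543 + (8 - sqrt(-8))) - 32343 = 1/(543 + (8 - 2*I*sqrt(2))) - 32343 = 1/(551 - 2*I*sqrt(2)) - 32343 = -32343 + 1/(551 - 2*I*sqrt(2))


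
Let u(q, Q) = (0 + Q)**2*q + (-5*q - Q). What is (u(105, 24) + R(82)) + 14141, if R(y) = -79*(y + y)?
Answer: 61116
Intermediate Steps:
R(y) = -158*y
u(q, Q) = -Q - 5*q + q*Q**2 (u(q, Q) = Q**2*q + (-Q - 5*q) = q*Q**2 + (-Q - 5*q) = -Q - 5*q + q*Q**2)
(u(105, 24) + R(82)) + 14141 = ((-1*24 - 5*105 + 105*24**2) - 158*82) + 14141 = ((-24 - 525 + 105*576) - 12956) + 14141 = ((-24 - 525 + 60480) - 12956) + 14141 = (59931 - 12956) + 14141 = 46975 + 14141 = 61116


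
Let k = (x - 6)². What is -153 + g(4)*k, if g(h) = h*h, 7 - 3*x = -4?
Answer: -593/9 ≈ -65.889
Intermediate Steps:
x = 11/3 (x = 7/3 - ⅓*(-4) = 7/3 + 4/3 = 11/3 ≈ 3.6667)
k = 49/9 (k = (11/3 - 6)² = (-7/3)² = 49/9 ≈ 5.4444)
g(h) = h²
-153 + g(4)*k = -153 + 4²*(49/9) = -153 + 16*(49/9) = -153 + 784/9 = -593/9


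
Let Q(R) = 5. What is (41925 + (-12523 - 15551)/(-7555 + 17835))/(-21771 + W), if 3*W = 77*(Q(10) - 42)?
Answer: -646441389/350352680 ≈ -1.8451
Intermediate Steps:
W = -2849/3 (W = (77*(5 - 42))/3 = (77*(-37))/3 = (⅓)*(-2849) = -2849/3 ≈ -949.67)
(41925 + (-12523 - 15551)/(-7555 + 17835))/(-21771 + W) = (41925 + (-12523 - 15551)/(-7555 + 17835))/(-21771 - 2849/3) = (41925 - 28074/10280)/(-68162/3) = (41925 - 28074*1/10280)*(-3/68162) = (41925 - 14037/5140)*(-3/68162) = (215480463/5140)*(-3/68162) = -646441389/350352680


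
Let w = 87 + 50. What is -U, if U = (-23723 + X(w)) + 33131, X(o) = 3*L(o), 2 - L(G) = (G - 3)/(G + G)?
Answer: -1289517/137 ≈ -9412.5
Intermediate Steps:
w = 137
L(G) = 2 - (-3 + G)/(2*G) (L(G) = 2 - (G - 3)/(G + G) = 2 - (-3 + G)/(2*G))
X(o) = 9*(1 + o)/(2*o) (X(o) = 3*(3*(1 + o)/(2*o)) = 9*(1 + o)/(2*o))
U = 1289517/137 (U = (-23723 + (9/2)*(1 + 137)/137) + 33131 = (-23723 + (9/2)*(1/137)*138) + 33131 = (-23723 + 621/137) + 33131 = -3249430/137 + 33131 = 1289517/137 ≈ 9412.5)
-U = -1*1289517/137 = -1289517/137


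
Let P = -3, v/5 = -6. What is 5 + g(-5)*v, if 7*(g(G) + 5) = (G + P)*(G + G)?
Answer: -1315/7 ≈ -187.86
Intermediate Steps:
v = -30 (v = 5*(-6) = -30)
g(G) = -5 + 2*G*(-3 + G)/7 (g(G) = -5 + ((G - 3)*(G + G))/7 = -5 + ((-3 + G)*(2*G))/7 = -5 + (2*G*(-3 + G))/7 = -5 + 2*G*(-3 + G)/7)
5 + g(-5)*v = 5 + (-5 - 6/7*(-5) + (2/7)*(-5)**2)*(-30) = 5 + (-5 + 30/7 + (2/7)*25)*(-30) = 5 + (-5 + 30/7 + 50/7)*(-30) = 5 + (45/7)*(-30) = 5 - 1350/7 = -1315/7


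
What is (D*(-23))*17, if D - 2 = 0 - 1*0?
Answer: -782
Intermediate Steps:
D = 2 (D = 2 + (0 - 1*0) = 2 + (0 + 0) = 2 + 0 = 2)
(D*(-23))*17 = (2*(-23))*17 = -46*17 = -782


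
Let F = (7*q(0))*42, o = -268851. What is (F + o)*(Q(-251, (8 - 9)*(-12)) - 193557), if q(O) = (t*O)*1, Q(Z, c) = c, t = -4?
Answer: 52034766795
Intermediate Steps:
q(O) = -4*O (q(O) = -4*O*1 = -4*O)
F = 0 (F = (7*(-4*0))*42 = (7*0)*42 = 0*42 = 0)
(F + o)*(Q(-251, (8 - 9)*(-12)) - 193557) = (0 - 268851)*((8 - 9)*(-12) - 193557) = -268851*(-1*(-12) - 193557) = -268851*(12 - 193557) = -268851*(-193545) = 52034766795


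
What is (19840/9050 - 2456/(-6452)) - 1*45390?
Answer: -66254977488/1459765 ≈ -45387.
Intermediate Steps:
(19840/9050 - 2456/(-6452)) - 1*45390 = (19840*(1/9050) - 2456*(-1/6452)) - 45390 = (1984/905 + 614/1613) - 45390 = 3755862/1459765 - 45390 = -66254977488/1459765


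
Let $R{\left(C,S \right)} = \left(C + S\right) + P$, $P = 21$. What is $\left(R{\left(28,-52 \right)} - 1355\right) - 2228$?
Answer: $-3586$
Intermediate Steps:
$R{\left(C,S \right)} = 21 + C + S$ ($R{\left(C,S \right)} = \left(C + S\right) + 21 = 21 + C + S$)
$\left(R{\left(28,-52 \right)} - 1355\right) - 2228 = \left(\left(21 + 28 - 52\right) - 1355\right) - 2228 = \left(-3 - 1355\right) - 2228 = -1358 - 2228 = -3586$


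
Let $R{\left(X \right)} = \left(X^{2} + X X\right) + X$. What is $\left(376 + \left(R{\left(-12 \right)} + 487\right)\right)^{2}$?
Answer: $1297321$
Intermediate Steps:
$R{\left(X \right)} = X + 2 X^{2}$ ($R{\left(X \right)} = \left(X^{2} + X^{2}\right) + X = 2 X^{2} + X = X + 2 X^{2}$)
$\left(376 + \left(R{\left(-12 \right)} + 487\right)\right)^{2} = \left(376 + \left(- 12 \left(1 + 2 \left(-12\right)\right) + 487\right)\right)^{2} = \left(376 + \left(- 12 \left(1 - 24\right) + 487\right)\right)^{2} = \left(376 + \left(\left(-12\right) \left(-23\right) + 487\right)\right)^{2} = \left(376 + \left(276 + 487\right)\right)^{2} = \left(376 + 763\right)^{2} = 1139^{2} = 1297321$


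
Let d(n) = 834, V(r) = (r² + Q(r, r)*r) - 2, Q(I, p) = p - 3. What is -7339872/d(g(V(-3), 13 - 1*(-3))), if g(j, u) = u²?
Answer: -1223312/139 ≈ -8800.8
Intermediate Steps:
Q(I, p) = -3 + p
V(r) = -2 + r² + r*(-3 + r) (V(r) = (r² + (-3 + r)*r) - 2 = (r² + r*(-3 + r)) - 2 = -2 + r² + r*(-3 + r))
-7339872/d(g(V(-3), 13 - 1*(-3))) = -7339872/834 = -7339872*1/834 = -1223312/139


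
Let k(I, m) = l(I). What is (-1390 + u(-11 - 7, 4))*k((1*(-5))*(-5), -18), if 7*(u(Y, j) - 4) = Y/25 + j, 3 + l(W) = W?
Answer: -5334296/175 ≈ -30482.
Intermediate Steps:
l(W) = -3 + W
k(I, m) = -3 + I
u(Y, j) = 4 + j/7 + Y/175 (u(Y, j) = 4 + (Y/25 + j)/7 = 4 + (j + Y/25)/7 = 4 + (j/7 + Y/175) = 4 + j/7 + Y/175)
(-1390 + u(-11 - 7, 4))*k((1*(-5))*(-5), -18) = (-1390 + (4 + (⅐)*4 + (-11 - 7)/175))*(-3 + (1*(-5))*(-5)) = (-1390 + (4 + 4/7 + (1/175)*(-18)))*(-3 - 5*(-5)) = (-1390 + (4 + 4/7 - 18/175))*(-3 + 25) = (-1390 + 782/175)*22 = -242468/175*22 = -5334296/175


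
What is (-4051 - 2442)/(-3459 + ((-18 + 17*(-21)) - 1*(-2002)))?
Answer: 6493/1832 ≈ 3.5442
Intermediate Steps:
(-4051 - 2442)/(-3459 + ((-18 + 17*(-21)) - 1*(-2002))) = -6493/(-3459 + ((-18 - 357) + 2002)) = -6493/(-3459 + (-375 + 2002)) = -6493/(-3459 + 1627) = -6493/(-1832) = -6493*(-1/1832) = 6493/1832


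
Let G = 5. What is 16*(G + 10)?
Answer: 240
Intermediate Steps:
16*(G + 10) = 16*(5 + 10) = 16*15 = 240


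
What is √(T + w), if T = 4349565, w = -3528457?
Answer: 2*√205277 ≈ 906.15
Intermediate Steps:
√(T + w) = √(4349565 - 3528457) = √821108 = 2*√205277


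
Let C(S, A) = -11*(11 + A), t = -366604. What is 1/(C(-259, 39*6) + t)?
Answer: -1/369299 ≈ -2.7078e-6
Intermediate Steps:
C(S, A) = -121 - 11*A
1/(C(-259, 39*6) + t) = 1/((-121 - 429*6) - 366604) = 1/((-121 - 11*234) - 366604) = 1/((-121 - 2574) - 366604) = 1/(-2695 - 366604) = 1/(-369299) = -1/369299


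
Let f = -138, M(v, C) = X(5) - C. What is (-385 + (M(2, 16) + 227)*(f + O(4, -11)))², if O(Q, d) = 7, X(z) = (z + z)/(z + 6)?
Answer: 95849683216/121 ≈ 7.9215e+8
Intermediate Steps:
X(z) = 2*z/(6 + z) (X(z) = (2*z)/(6 + z) = 2*z/(6 + z))
M(v, C) = 10/11 - C (M(v, C) = 2*5/(6 + 5) - C = 2*5/11 - C = 2*5*(1/11) - C = 10/11 - C)
(-385 + (M(2, 16) + 227)*(f + O(4, -11)))² = (-385 + ((10/11 - 1*16) + 227)*(-138 + 7))² = (-385 + ((10/11 - 16) + 227)*(-131))² = (-385 + (-166/11 + 227)*(-131))² = (-385 + (2331/11)*(-131))² = (-385 - 305361/11)² = (-309596/11)² = 95849683216/121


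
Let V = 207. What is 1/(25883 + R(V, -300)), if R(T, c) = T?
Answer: 1/26090 ≈ 3.8329e-5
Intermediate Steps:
1/(25883 + R(V, -300)) = 1/(25883 + 207) = 1/26090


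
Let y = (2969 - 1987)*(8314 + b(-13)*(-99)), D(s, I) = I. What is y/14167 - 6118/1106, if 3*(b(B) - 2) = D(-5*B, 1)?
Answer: 620871995/1119193 ≈ 554.75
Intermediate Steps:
b(B) = 7/3 (b(B) = 2 + (1/3)*1 = 2 + 1/3 = 7/3)
y = 7937506 (y = (2969 - 1987)*(8314 + (7/3)*(-99)) = 982*(8314 - 231) = 982*8083 = 7937506)
y/14167 - 6118/1106 = 7937506/14167 - 6118/1106 = 7937506*(1/14167) - 6118*1/1106 = 7937506/14167 - 437/79 = 620871995/1119193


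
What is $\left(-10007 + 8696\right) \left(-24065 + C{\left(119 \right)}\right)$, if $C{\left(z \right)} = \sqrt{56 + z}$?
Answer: $31549215 - 6555 \sqrt{7} \approx 3.1532 \cdot 10^{7}$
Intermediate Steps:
$\left(-10007 + 8696\right) \left(-24065 + C{\left(119 \right)}\right) = \left(-10007 + 8696\right) \left(-24065 + \sqrt{56 + 119}\right) = - 1311 \left(-24065 + \sqrt{175}\right) = - 1311 \left(-24065 + 5 \sqrt{7}\right) = 31549215 - 6555 \sqrt{7}$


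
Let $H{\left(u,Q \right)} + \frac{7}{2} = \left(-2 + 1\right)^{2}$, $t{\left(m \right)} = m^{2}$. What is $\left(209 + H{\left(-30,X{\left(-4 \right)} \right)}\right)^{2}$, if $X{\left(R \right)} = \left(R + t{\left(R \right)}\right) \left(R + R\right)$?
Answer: $\frac{170569}{4} \approx 42642.0$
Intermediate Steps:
$X{\left(R \right)} = 2 R \left(R + R^{2}\right)$ ($X{\left(R \right)} = \left(R + R^{2}\right) \left(R + R\right) = \left(R + R^{2}\right) 2 R = 2 R \left(R + R^{2}\right)$)
$H{\left(u,Q \right)} = - \frac{5}{2}$ ($H{\left(u,Q \right)} = - \frac{7}{2} + \left(-2 + 1\right)^{2} = - \frac{7}{2} + \left(-1\right)^{2} = - \frac{7}{2} + 1 = - \frac{5}{2}$)
$\left(209 + H{\left(-30,X{\left(-4 \right)} \right)}\right)^{2} = \left(209 - \frac{5}{2}\right)^{2} = \left(\frac{413}{2}\right)^{2} = \frac{170569}{4}$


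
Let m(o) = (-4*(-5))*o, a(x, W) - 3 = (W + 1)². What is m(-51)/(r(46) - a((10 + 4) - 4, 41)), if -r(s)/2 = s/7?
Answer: 420/733 ≈ 0.57299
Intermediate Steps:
r(s) = -2*s/7
a(x, W) = 3 + (1 + W)² (a(x, W) = 3 + (W + 1)² = 3 + (1 + W)²)
m(o) = 20*o
m(-51)/(r(46) - a((10 + 4) - 4, 41)) = (20*(-51))/(-2/7*46 - (3 + (1 + 41)²)) = -1020/(-92/7 - (3 + 42²)) = -1020/(-92/7 - (3 + 1764)) = -1020/(-92/7 - 1*1767) = -1020/(-92/7 - 1767) = -1020/(-12461/7) = -1020*(-7/12461) = 420/733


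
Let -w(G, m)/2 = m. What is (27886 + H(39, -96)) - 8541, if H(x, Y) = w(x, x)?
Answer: 19267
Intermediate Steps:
w(G, m) = -2*m
H(x, Y) = -2*x
(27886 + H(39, -96)) - 8541 = (27886 - 2*39) - 8541 = (27886 - 78) - 8541 = 27808 - 8541 = 19267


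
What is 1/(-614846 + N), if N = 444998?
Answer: -1/169848 ≈ -5.8876e-6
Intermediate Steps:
1/(-614846 + N) = 1/(-614846 + 444998) = 1/(-169848) = -1/169848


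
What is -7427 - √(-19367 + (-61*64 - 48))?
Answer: -7427 - 3*I*√2591 ≈ -7427.0 - 152.71*I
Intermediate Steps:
-7427 - √(-19367 + (-61*64 - 48)) = -7427 - √(-19367 + (-3904 - 48)) = -7427 - √(-19367 - 3952) = -7427 - √(-23319) = -7427 - 3*I*√2591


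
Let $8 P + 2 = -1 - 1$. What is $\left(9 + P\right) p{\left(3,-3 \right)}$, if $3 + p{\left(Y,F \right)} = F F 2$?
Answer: $\frac{255}{2} \approx 127.5$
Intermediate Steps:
$p{\left(Y,F \right)} = -3 + 2 F^{2}$ ($p{\left(Y,F \right)} = -3 + F F 2 = -3 + F^{2} \cdot 2 = -3 + 2 F^{2}$)
$P = - \frac{1}{2}$ ($P = - \frac{1}{4} + \frac{-1 - 1}{8} = - \frac{1}{4} + \frac{1}{8} \left(-2\right) = - \frac{1}{4} - \frac{1}{4} = - \frac{1}{2} \approx -0.5$)
$\left(9 + P\right) p{\left(3,-3 \right)} = \left(9 - \frac{1}{2}\right) \left(-3 + 2 \left(-3\right)^{2}\right) = \frac{17 \left(-3 + 2 \cdot 9\right)}{2} = \frac{17 \left(-3 + 18\right)}{2} = \frac{17}{2} \cdot 15 = \frac{255}{2}$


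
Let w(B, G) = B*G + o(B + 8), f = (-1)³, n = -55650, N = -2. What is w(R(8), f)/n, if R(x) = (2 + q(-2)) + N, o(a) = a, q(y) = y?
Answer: -4/27825 ≈ -0.00014376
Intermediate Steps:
R(x) = -2 (R(x) = (2 - 2) - 2 = 0 - 2 = -2)
f = -1
w(B, G) = 8 + B + B*G (w(B, G) = B*G + (B + 8) = B*G + (8 + B) = 8 + B + B*G)
w(R(8), f)/n = (8 - 2 - 2*(-1))/(-55650) = (8 - 2 + 2)*(-1/55650) = 8*(-1/55650) = -4/27825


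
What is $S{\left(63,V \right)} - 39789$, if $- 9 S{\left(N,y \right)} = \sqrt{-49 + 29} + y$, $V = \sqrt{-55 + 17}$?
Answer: $-39789 - \frac{2 i \sqrt{5}}{9} - \frac{i \sqrt{38}}{9} \approx -39789.0 - 1.1818 i$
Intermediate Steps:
$V = i \sqrt{38}$ ($V = \sqrt{-38} = i \sqrt{38} \approx 6.1644 i$)
$S{\left(N,y \right)} = - \frac{y}{9} - \frac{2 i \sqrt{5}}{9}$ ($S{\left(N,y \right)} = - \frac{\sqrt{-49 + 29} + y}{9} = - \frac{\sqrt{-20} + y}{9} = - \frac{2 i \sqrt{5} + y}{9} = - \frac{y + 2 i \sqrt{5}}{9} = - \frac{y}{9} - \frac{2 i \sqrt{5}}{9}$)
$S{\left(63,V \right)} - 39789 = \left(- \frac{i \sqrt{38}}{9} - \frac{2 i \sqrt{5}}{9}\right) - 39789 = \left(- \frac{2 i \sqrt{5}}{9} - \frac{i \sqrt{38}}{9}\right) - 39789 = -39789 - \frac{2 i \sqrt{5}}{9} - \frac{i \sqrt{38}}{9}$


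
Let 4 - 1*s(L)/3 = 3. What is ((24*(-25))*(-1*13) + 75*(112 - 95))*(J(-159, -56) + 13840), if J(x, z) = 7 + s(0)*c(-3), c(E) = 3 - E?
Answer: 125824875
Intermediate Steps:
s(L) = 3 (s(L) = 12 - 3*3 = 12 - 9 = 3)
J(x, z) = 25 (J(x, z) = 7 + 3*(3 - 1*(-3)) = 7 + 3*(3 + 3) = 7 + 3*6 = 7 + 18 = 25)
((24*(-25))*(-1*13) + 75*(112 - 95))*(J(-159, -56) + 13840) = ((24*(-25))*(-1*13) + 75*(112 - 95))*(25 + 13840) = (-600*(-13) + 75*17)*13865 = (7800 + 1275)*13865 = 9075*13865 = 125824875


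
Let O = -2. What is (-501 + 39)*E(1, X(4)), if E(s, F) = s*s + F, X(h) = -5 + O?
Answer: 2772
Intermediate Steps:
X(h) = -7 (X(h) = -5 - 2 = -7)
E(s, F) = F + s**2 (E(s, F) = s**2 + F = F + s**2)
(-501 + 39)*E(1, X(4)) = (-501 + 39)*(-7 + 1**2) = -462*(-7 + 1) = -462*(-6) = 2772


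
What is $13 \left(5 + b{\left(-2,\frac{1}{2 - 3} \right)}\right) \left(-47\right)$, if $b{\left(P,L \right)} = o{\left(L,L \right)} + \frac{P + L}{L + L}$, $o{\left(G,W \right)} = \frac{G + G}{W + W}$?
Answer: $- \frac{9165}{2} \approx -4582.5$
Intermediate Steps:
$o{\left(G,W \right)} = \frac{G}{W}$ ($o{\left(G,W \right)} = \frac{2 G}{2 W} = 2 G \frac{1}{2 W} = \frac{G}{W}$)
$b{\left(P,L \right)} = 1 + \frac{L + P}{2 L}$ ($b{\left(P,L \right)} = \frac{L}{L} + \frac{P + L}{L + L} = 1 + \frac{L + P}{2 L}$)
$13 \left(5 + b{\left(-2,\frac{1}{2 - 3} \right)}\right) \left(-47\right) = 13 \left(5 + \frac{-2 + \frac{3}{2 - 3}}{2 \frac{1}{2 - 3}}\right) \left(-47\right) = 13 \left(5 + \frac{-2 + \frac{3}{-1}}{2 \frac{1}{-1}}\right) \left(-47\right) = 13 \left(5 + \frac{-2 + 3 \left(-1\right)}{2 \left(-1\right)}\right) \left(-47\right) = 13 \left(5 + \frac{1}{2} \left(-1\right) \left(-2 - 3\right)\right) \left(-47\right) = 13 \left(5 + \frac{1}{2} \left(-1\right) \left(-5\right)\right) \left(-47\right) = 13 \left(5 + \frac{5}{2}\right) \left(-47\right) = 13 \cdot \frac{15}{2} \left(-47\right) = \frac{195}{2} \left(-47\right) = - \frac{9165}{2}$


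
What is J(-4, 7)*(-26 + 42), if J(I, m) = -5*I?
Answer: 320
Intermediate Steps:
J(-4, 7)*(-26 + 42) = (-5*(-4))*(-26 + 42) = 20*16 = 320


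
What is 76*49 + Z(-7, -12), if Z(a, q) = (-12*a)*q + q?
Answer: 2704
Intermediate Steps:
Z(a, q) = q - 12*a*q (Z(a, q) = -12*a*q + q = q - 12*a*q)
76*49 + Z(-7, -12) = 76*49 - 12*(1 - 12*(-7)) = 3724 - 12*(1 + 84) = 3724 - 12*85 = 3724 - 1020 = 2704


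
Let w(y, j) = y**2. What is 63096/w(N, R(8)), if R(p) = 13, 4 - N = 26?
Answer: 1434/11 ≈ 130.36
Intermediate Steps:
N = -22 (N = 4 - 1*26 = 4 - 26 = -22)
63096/w(N, R(8)) = 63096/((-22)**2) = 63096/484 = 63096*(1/484) = 1434/11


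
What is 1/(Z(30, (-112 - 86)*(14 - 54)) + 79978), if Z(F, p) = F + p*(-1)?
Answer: 1/72088 ≈ 1.3872e-5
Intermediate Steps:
Z(F, p) = F - p
1/(Z(30, (-112 - 86)*(14 - 54)) + 79978) = 1/((30 - (-112 - 86)*(14 - 54)) + 79978) = 1/((30 - (-198)*(-40)) + 79978) = 1/((30 - 1*7920) + 79978) = 1/((30 - 7920) + 79978) = 1/(-7890 + 79978) = 1/72088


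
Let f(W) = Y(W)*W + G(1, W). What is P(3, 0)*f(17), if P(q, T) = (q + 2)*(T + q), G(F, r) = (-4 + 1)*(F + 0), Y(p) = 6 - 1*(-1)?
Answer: 1740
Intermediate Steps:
Y(p) = 7 (Y(p) = 6 + 1 = 7)
G(F, r) = -3*F
P(q, T) = (2 + q)*(T + q)
f(W) = -3 + 7*W (f(W) = 7*W - 3*1 = 7*W - 3 = -3 + 7*W)
P(3, 0)*f(17) = (3² + 2*0 + 2*3 + 0*3)*(-3 + 7*17) = (9 + 0 + 6 + 0)*(-3 + 119) = 15*116 = 1740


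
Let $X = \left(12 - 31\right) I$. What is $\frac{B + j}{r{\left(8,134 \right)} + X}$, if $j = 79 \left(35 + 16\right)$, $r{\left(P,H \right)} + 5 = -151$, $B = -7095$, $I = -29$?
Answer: $- \frac{3066}{395} \approx -7.762$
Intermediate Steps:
$X = 551$ ($X = \left(12 - 31\right) \left(-29\right) = \left(-19\right) \left(-29\right) = 551$)
$r{\left(P,H \right)} = -156$ ($r{\left(P,H \right)} = -5 - 151 = -156$)
$j = 4029$ ($j = 79 \cdot 51 = 4029$)
$\frac{B + j}{r{\left(8,134 \right)} + X} = \frac{-7095 + 4029}{-156 + 551} = - \frac{3066}{395}$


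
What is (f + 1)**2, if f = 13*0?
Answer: 1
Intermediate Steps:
f = 0
(f + 1)**2 = (0 + 1)**2 = 1**2 = 1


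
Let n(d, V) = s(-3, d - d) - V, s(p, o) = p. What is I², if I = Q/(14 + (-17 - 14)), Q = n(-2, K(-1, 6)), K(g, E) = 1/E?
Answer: 361/10404 ≈ 0.034698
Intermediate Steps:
n(d, V) = -3 - V
Q = -19/6 (Q = -3 - 1/6 = -3 - 1*⅙ = -3 - ⅙ = -19/6 ≈ -3.1667)
I = 19/102 (I = -19/6/(14 + (-17 - 14)) = -19/6/(14 - 31) = -19/6/(-17) = -1/17*(-19/6) = 19/102 ≈ 0.18627)
I² = (19/102)² = 361/10404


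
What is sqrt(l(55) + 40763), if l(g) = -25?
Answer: sqrt(40738) ≈ 201.84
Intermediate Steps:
sqrt(l(55) + 40763) = sqrt(-25 + 40763) = sqrt(40738)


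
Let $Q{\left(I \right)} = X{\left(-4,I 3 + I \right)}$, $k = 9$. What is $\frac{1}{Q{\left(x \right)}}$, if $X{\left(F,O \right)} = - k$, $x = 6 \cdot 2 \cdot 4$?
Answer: $- \frac{1}{9} \approx -0.11111$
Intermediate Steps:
$x = 48$ ($x = 12 \cdot 4 = 48$)
$X{\left(F,O \right)} = -9$ ($X{\left(F,O \right)} = \left(-1\right) 9 = -9$)
$Q{\left(I \right)} = -9$
$\frac{1}{Q{\left(x \right)}} = \frac{1}{-9} = - \frac{1}{9}$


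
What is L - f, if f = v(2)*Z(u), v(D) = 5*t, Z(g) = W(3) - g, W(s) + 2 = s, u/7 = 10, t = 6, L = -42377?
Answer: -40307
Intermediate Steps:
u = 70 (u = 7*10 = 70)
W(s) = -2 + s
Z(g) = 1 - g (Z(g) = (-2 + 3) - g = 1 - g)
v(D) = 30 (v(D) = 5*6 = 30)
f = -2070 (f = 30*(1 - 1*70) = 30*(1 - 70) = 30*(-69) = -2070)
L - f = -42377 - 1*(-2070) = -42377 + 2070 = -40307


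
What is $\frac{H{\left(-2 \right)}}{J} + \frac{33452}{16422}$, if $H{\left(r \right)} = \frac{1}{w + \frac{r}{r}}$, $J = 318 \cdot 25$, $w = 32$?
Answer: $\frac{1462691437}{718051950} \approx 2.037$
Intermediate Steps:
$J = 7950$
$H{\left(r \right)} = \frac{1}{33}$ ($H{\left(r \right)} = \frac{1}{32 + \frac{r}{r}} = \frac{1}{32 + 1} = \frac{1}{33}$)
$\frac{H{\left(-2 \right)}}{J} + \frac{33452}{16422} = \frac{1}{33 \cdot 7950} + \frac{33452}{16422} = \frac{1}{33} \cdot \frac{1}{7950} + 33452 \cdot \frac{1}{16422} = \frac{1}{262350} + \frac{16726}{8211} = \frac{1462691437}{718051950}$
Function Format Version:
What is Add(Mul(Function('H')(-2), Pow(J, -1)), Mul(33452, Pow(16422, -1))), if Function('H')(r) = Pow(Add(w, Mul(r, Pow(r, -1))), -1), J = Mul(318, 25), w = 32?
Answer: Rational(1462691437, 718051950) ≈ 2.0370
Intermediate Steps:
J = 7950
Function('H')(r) = Rational(1, 33) (Function('H')(r) = Pow(Add(32, Mul(r, Pow(r, -1))), -1) = Pow(Add(32, 1), -1) = Pow(33, -1) = Rational(1, 33))
Add(Mul(Function('H')(-2), Pow(J, -1)), Mul(33452, Pow(16422, -1))) = Add(Mul(Rational(1, 33), Pow(7950, -1)), Mul(33452, Pow(16422, -1))) = Add(Mul(Rational(1, 33), Rational(1, 7950)), Mul(33452, Rational(1, 16422))) = Add(Rational(1, 262350), Rational(16726, 8211)) = Rational(1462691437, 718051950)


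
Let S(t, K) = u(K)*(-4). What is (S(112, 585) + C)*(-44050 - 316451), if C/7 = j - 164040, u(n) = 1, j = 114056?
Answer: 126136415892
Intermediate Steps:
S(t, K) = -4 (S(t, K) = 1*(-4) = -4)
C = -349888 (C = 7*(114056 - 164040) = 7*(-49984) = -349888)
(S(112, 585) + C)*(-44050 - 316451) = (-4 - 349888)*(-44050 - 316451) = -349892*(-360501) = 126136415892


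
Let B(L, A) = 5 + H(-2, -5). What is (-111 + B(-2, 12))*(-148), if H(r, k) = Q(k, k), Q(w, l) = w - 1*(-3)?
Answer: 15984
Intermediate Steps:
Q(w, l) = 3 + w (Q(w, l) = w + 3 = 3 + w)
H(r, k) = 3 + k
B(L, A) = 3 (B(L, A) = 5 + (3 - 5) = 5 - 2 = 3)
(-111 + B(-2, 12))*(-148) = (-111 + 3)*(-148) = -108*(-148) = 15984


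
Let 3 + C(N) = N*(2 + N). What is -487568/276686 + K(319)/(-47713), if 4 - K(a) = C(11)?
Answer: -11612851344/6600759559 ≈ -1.7593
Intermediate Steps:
C(N) = -3 + N*(2 + N)
K(a) = -136 (K(a) = 4 - (-3 + 11² + 2*11) = 4 - (-3 + 121 + 22) = 4 - 1*140 = 4 - 140 = -136)
-487568/276686 + K(319)/(-47713) = -487568/276686 - 136/(-47713) = -487568*1/276686 - 136*(-1/47713) = -243784/138343 + 136/47713 = -11612851344/6600759559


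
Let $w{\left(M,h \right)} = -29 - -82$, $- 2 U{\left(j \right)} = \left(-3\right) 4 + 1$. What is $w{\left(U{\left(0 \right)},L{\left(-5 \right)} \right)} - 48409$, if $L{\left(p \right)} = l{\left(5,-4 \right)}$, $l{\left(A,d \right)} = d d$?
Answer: $-48356$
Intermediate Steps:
$l{\left(A,d \right)} = d^{2}$
$L{\left(p \right)} = 16$ ($L{\left(p \right)} = \left(-4\right)^{2} = 16$)
$U{\left(j \right)} = \frac{11}{2}$ ($U{\left(j \right)} = - \frac{\left(-3\right) 4 + 1}{2} = - \frac{-12 + 1}{2} = \left(- \frac{1}{2}\right) \left(-11\right) = \frac{11}{2}$)
$w{\left(M,h \right)} = 53$ ($w{\left(M,h \right)} = -29 + 82 = 53$)
$w{\left(U{\left(0 \right)},L{\left(-5 \right)} \right)} - 48409 = 53 - 48409 = -48356$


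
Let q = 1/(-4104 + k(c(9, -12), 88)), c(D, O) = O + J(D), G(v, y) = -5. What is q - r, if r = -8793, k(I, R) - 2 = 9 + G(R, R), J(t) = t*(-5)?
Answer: 36033713/4098 ≈ 8793.0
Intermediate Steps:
J(t) = -5*t
c(D, O) = O - 5*D
k(I, R) = 6 (k(I, R) = 2 + (9 - 5) = 2 + 4 = 6)
q = -1/4098 (q = 1/(-4104 + 6) = 1/(-4098) = -1/4098 ≈ -0.00024402)
q - r = -1/4098 - 1*(-8793) = -1/4098 + 8793 = 36033713/4098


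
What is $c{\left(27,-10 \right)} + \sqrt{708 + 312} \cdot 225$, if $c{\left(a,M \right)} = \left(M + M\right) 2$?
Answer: $-40 + 450 \sqrt{255} \approx 7145.9$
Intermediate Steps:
$c{\left(a,M \right)} = 4 M$ ($c{\left(a,M \right)} = 2 M 2 = 4 M$)
$c{\left(27,-10 \right)} + \sqrt{708 + 312} \cdot 225 = 4 \left(-10\right) + \sqrt{708 + 312} \cdot 225 = -40 + \sqrt{1020} \cdot 225 = -40 + 2 \sqrt{255} \cdot 225 = -40 + 450 \sqrt{255}$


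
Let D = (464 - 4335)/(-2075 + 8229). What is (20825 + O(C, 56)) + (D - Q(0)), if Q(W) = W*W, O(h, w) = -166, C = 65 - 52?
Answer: 127131615/6154 ≈ 20658.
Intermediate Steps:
C = 13
D = -3871/6154 ≈ -0.62902
Q(W) = W**2
(20825 + O(C, 56)) + (D - Q(0)) = (20825 - 166) + (-3871/6154 - 1*0**2) = 20659 + (-3871/6154 - 1*0) = 20659 + (-3871/6154 + 0) = 20659 - 3871/6154 = 127131615/6154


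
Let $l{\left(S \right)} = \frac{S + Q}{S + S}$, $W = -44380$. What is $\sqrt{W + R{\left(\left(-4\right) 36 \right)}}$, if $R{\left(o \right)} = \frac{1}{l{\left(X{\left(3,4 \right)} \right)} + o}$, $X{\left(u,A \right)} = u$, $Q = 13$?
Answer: $\frac{i \sqrt{1994615038}}{212} \approx 210.67 i$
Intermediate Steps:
$l{\left(S \right)} = \frac{13 + S}{2 S}$ ($l{\left(S \right)} = \frac{S + 13}{S + S} = \frac{13 + S}{2 S}$)
$R{\left(o \right)} = \frac{1}{\frac{8}{3} + o}$ ($R{\left(o \right)} = \frac{1}{\frac{13 + 3}{2 \cdot 3} + o} = \frac{1}{\frac{1}{2} \cdot \frac{1}{3} \cdot 16 + o} = \frac{1}{\frac{8}{3} + o}$)
$\sqrt{W + R{\left(\left(-4\right) 36 \right)}} = \sqrt{-44380 + \frac{3}{8 + 3 \left(\left(-4\right) 36\right)}} = \sqrt{-44380 + \frac{3}{8 + 3 \left(-144\right)}} = \sqrt{-44380 + \frac{3}{8 - 432}} = \sqrt{-44380 + \frac{3}{-424}} = \sqrt{-44380 + 3 \left(- \frac{1}{424}\right)} = \sqrt{-44380 - \frac{3}{424}} = \sqrt{- \frac{18817123}{424}} = \frac{i \sqrt{1994615038}}{212}$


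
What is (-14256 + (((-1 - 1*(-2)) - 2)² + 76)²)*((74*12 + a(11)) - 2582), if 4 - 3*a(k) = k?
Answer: 42376103/3 ≈ 1.4125e+7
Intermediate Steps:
a(k) = 4/3 - k/3
(-14256 + (((-1 - 1*(-2)) - 2)² + 76)²)*((74*12 + a(11)) - 2582) = (-14256 + (((-1 - 1*(-2)) - 2)² + 76)²)*((74*12 + (4/3 - ⅓*11)) - 2582) = (-14256 + (((-1 + 2) - 2)² + 76)²)*((888 + (4/3 - 11/3)) - 2582) = (-14256 + ((1 - 2)² + 76)²)*((888 - 7/3) - 2582) = (-14256 + ((-1)² + 76)²)*(2657/3 - 2582) = (-14256 + (1 + 76)²)*(-5089/3) = (-14256 + 77²)*(-5089/3) = (-14256 + 5929)*(-5089/3) = -8327*(-5089/3) = 42376103/3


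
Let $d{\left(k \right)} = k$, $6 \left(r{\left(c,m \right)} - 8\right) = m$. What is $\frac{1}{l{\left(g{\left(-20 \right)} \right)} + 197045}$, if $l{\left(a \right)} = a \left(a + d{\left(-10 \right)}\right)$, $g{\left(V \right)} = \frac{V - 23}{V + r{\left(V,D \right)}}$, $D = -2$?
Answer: $\frac{1369}{269723516} \approx 5.0756 \cdot 10^{-6}$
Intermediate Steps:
$r{\left(c,m \right)} = 8 + \frac{m}{6}$
$g{\left(V \right)} = \frac{-23 + V}{\frac{23}{3} + V}$ ($g{\left(V \right)} = \frac{V - 23}{V + \left(8 + \frac{1}{6} \left(-2\right)\right)} = \frac{-23 + V}{V + \left(8 - \frac{1}{3}\right)} = \frac{-23 + V}{V + \frac{23}{3}} = \frac{-23 + V}{\frac{23}{3} + V}$)
$l{\left(a \right)} = a \left(-10 + a\right)$ ($l{\left(a \right)} = a \left(a - 10\right) = a \left(-10 + a\right)$)
$\frac{1}{l{\left(g{\left(-20 \right)} \right)} + 197045} = \frac{1}{\frac{3 \left(-23 - 20\right)}{23 + 3 \left(-20\right)} \left(-10 + \frac{3 \left(-23 - 20\right)}{23 + 3 \left(-20\right)}\right) + 197045} = \frac{1}{3 \frac{1}{23 - 60} \left(-43\right) \left(-10 + 3 \frac{1}{23 - 60} \left(-43\right)\right) + 197045} = \frac{1}{3 \frac{1}{-37} \left(-43\right) \left(-10 + 3 \frac{1}{-37} \left(-43\right)\right) + 197045} = \frac{1}{3 \left(- \frac{1}{37}\right) \left(-43\right) \left(-10 + 3 \left(- \frac{1}{37}\right) \left(-43\right)\right) + 197045} = \frac{1}{\frac{129 \left(-10 + \frac{129}{37}\right)}{37} + 197045} = \frac{1}{\frac{129}{37} \left(- \frac{241}{37}\right) + 197045} = \frac{1}{- \frac{31089}{1369} + 197045} = \frac{1}{\frac{269723516}{1369}} = \frac{1369}{269723516}$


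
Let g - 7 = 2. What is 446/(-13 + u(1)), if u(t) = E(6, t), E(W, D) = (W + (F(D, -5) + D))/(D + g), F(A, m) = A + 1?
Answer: -4460/121 ≈ -36.859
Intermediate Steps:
F(A, m) = 1 + A
g = 9 (g = 7 + 2 = 9)
E(W, D) = (1 + W + 2*D)/(9 + D) (E(W, D) = (W + ((1 + D) + D))/(D + 9) = (W + (1 + 2*D))/(9 + D) = (1 + W + 2*D)/(9 + D))
u(t) = (7 + 2*t)/(9 + t) (u(t) = (1 + 6 + 2*t)/(9 + t) = (7 + 2*t)/(9 + t))
446/(-13 + u(1)) = 446/(-13 + (7 + 2*1)/(9 + 1)) = 446/(-13 + (7 + 2)/10) = 446/(-13 + (⅒)*9) = 446/(-13 + 9/10) = 446/(-121/10) = 446*(-10/121) = -4460/121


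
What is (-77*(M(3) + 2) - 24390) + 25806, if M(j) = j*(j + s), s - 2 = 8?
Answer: -1741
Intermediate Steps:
s = 10 (s = 2 + 8 = 10)
M(j) = j*(10 + j) (M(j) = j*(j + 10) = j*(10 + j))
(-77*(M(3) + 2) - 24390) + 25806 = (-77*(3*(10 + 3) + 2) - 24390) + 25806 = (-77*(3*13 + 2) - 24390) + 25806 = (-77*(39 + 2) - 24390) + 25806 = (-77*41 - 24390) + 25806 = (-3157 - 24390) + 25806 = -27547 + 25806 = -1741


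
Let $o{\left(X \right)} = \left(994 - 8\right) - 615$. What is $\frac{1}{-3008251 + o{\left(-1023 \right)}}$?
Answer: $- \frac{1}{3007880} \approx -3.3246 \cdot 10^{-7}$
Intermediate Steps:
$o{\left(X \right)} = 371$ ($o{\left(X \right)} = 986 - 615 = 371$)
$\frac{1}{-3008251 + o{\left(-1023 \right)}} = \frac{1}{-3008251 + 371} = \frac{1}{-3007880} = - \frac{1}{3007880}$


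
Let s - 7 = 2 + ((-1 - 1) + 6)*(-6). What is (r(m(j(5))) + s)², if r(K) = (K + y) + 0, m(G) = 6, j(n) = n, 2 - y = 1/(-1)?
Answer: 36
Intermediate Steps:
y = 3 (y = 2 - 1/(-1) = 2 - (-1) = 2 - 1*(-1) = 2 + 1 = 3)
r(K) = 3 + K (r(K) = (K + 3) + 0 = (3 + K) + 0 = 3 + K)
s = -15 (s = 7 + (2 + ((-1 - 1) + 6)*(-6)) = 7 + (2 + (-2 + 6)*(-6)) = 7 + (2 + 4*(-6)) = 7 + (2 - 24) = 7 - 22 = -15)
(r(m(j(5))) + s)² = ((3 + 6) - 15)² = (9 - 15)² = (-6)² = 36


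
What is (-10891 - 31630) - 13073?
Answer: -55594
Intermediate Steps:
(-10891 - 31630) - 13073 = -42521 - 13073 = -55594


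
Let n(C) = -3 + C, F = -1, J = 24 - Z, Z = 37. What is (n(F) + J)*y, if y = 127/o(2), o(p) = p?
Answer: -2159/2 ≈ -1079.5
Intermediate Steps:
J = -13 (J = 24 - 1*37 = 24 - 37 = -13)
y = 127/2 ≈ 63.500
(n(F) + J)*y = ((-3 - 1) - 13)*(127/2) = (-4 - 13)*(127/2) = -17*127/2 = -2159/2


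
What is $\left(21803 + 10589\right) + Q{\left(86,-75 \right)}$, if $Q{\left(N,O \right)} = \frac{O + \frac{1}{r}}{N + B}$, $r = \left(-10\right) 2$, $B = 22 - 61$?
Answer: $\frac{30446979}{940} \approx 32390.0$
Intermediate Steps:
$B = -39$ ($B = 22 - 61 = -39$)
$r = -20$
$Q{\left(N,O \right)} = \frac{- \frac{1}{20} + O}{-39 + N}$ ($Q{\left(N,O \right)} = \frac{O + \frac{1}{-20}}{N - 39} = \frac{O - \frac{1}{20}}{-39 + N} = \frac{- \frac{1}{20} + O}{-39 + N}$)
$\left(21803 + 10589\right) + Q{\left(86,-75 \right)} = \left(21803 + 10589\right) + \frac{- \frac{1}{20} - 75}{-39 + 86} = 32392 + \frac{1}{47} \left(- \frac{1501}{20}\right) = 32392 - \frac{1501}{940} = \frac{30446979}{940}$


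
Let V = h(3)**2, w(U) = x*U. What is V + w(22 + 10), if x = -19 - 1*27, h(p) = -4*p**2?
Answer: -176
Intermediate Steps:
x = -46 (x = -19 - 27 = -46)
w(U) = -46*U
V = 1296 (V = (-4*3**2)**2 = (-4*9)**2 = (-36)**2 = 1296)
V + w(22 + 10) = 1296 - 46*(22 + 10) = 1296 - 46*32 = 1296 - 1472 = -176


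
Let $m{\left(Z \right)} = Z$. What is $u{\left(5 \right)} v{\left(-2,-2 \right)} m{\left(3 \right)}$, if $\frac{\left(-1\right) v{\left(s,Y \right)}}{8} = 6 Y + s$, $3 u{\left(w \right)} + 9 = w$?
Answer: $-448$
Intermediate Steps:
$u{\left(w \right)} = -3 + \frac{w}{3}$
$v{\left(s,Y \right)} = - 48 Y - 8 s$ ($v{\left(s,Y \right)} = - 8 \left(6 Y + s\right) = - 8 \left(s + 6 Y\right) = - 48 Y - 8 s$)
$u{\left(5 \right)} v{\left(-2,-2 \right)} m{\left(3 \right)} = \left(-3 + \frac{1}{3} \cdot 5\right) \left(\left(-48\right) \left(-2\right) - -16\right) 3 = \left(-3 + \frac{5}{3}\right) \left(96 + 16\right) 3 = \left(- \frac{4}{3}\right) 112 \cdot 3 = \left(- \frac{448}{3}\right) 3 = -448$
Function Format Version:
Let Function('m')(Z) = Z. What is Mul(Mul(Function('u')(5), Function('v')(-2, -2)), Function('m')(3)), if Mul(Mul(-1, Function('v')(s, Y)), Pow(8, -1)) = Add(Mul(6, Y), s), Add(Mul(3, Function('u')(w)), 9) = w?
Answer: -448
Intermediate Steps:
Function('u')(w) = Add(-3, Mul(Rational(1, 3), w))
Function('v')(s, Y) = Add(Mul(-48, Y), Mul(-8, s)) (Function('v')(s, Y) = Mul(-8, Add(Mul(6, Y), s)) = Mul(-8, Add(s, Mul(6, Y))) = Add(Mul(-48, Y), Mul(-8, s)))
Mul(Mul(Function('u')(5), Function('v')(-2, -2)), Function('m')(3)) = Mul(Mul(Add(-3, Mul(Rational(1, 3), 5)), Add(Mul(-48, -2), Mul(-8, -2))), 3) = Mul(Mul(Add(-3, Rational(5, 3)), Add(96, 16)), 3) = Mul(Mul(Rational(-4, 3), 112), 3) = Mul(Rational(-448, 3), 3) = -448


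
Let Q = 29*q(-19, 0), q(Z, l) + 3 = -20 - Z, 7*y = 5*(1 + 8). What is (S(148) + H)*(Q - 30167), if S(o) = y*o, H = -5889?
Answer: 1046671329/7 ≈ 1.4952e+8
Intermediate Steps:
y = 45/7 (y = (5*(1 + 8))/7 = (5*9)/7 = (⅐)*45 = 45/7 ≈ 6.4286)
q(Z, l) = -23 - Z (q(Z, l) = -3 + (-20 - Z) = -23 - Z)
S(o) = 45*o/7
Q = -116 (Q = 29*(-23 - 1*(-19)) = 29*(-23 + 19) = 29*(-4) = -116)
(S(148) + H)*(Q - 30167) = ((45/7)*148 - 5889)*(-116 - 30167) = (6660/7 - 5889)*(-30283) = -34563/7*(-30283) = 1046671329/7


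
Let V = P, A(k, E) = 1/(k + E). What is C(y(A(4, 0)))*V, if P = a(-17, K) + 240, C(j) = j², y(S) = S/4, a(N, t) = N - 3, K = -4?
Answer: 55/64 ≈ 0.85938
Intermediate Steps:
A(k, E) = 1/(E + k)
a(N, t) = -3 + N
y(S) = S/4 (y(S) = S*(¼) = S/4)
P = 220 (P = (-3 - 17) + 240 = -20 + 240 = 220)
V = 220
C(y(A(4, 0)))*V = (1/(4*(0 + 4)))²*220 = ((¼)/4)²*220 = ((¼)*(¼))²*220 = (1/16)²*220 = (1/256)*220 = 55/64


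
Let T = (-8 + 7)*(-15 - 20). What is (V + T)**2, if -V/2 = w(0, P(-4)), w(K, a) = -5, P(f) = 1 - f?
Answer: 2025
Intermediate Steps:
V = 10 (V = -2*(-5) = 10)
T = 35 (T = -1*(-35) = 35)
(V + T)**2 = (10 + 35)**2 = 45**2 = 2025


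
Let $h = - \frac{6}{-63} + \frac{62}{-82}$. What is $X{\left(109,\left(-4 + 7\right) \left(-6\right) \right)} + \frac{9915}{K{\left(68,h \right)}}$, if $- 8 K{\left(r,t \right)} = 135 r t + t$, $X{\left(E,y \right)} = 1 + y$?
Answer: $- \frac{20513293}{5223989} \approx -3.9268$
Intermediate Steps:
$h = - \frac{569}{861}$ ($h = \left(-6\right) \left(- \frac{1}{63}\right) + 62 \left(- \frac{1}{82}\right) = \frac{2}{21} - \frac{31}{41} = - \frac{569}{861} \approx -0.66086$)
$K{\left(r,t \right)} = - \frac{t}{8} - \frac{135 r t}{8}$ ($K{\left(r,t \right)} = - \frac{135 r t + t}{8} = - \frac{t + 135 r t}{8} = - \frac{t}{8} - \frac{135 r t}{8}$)
$X{\left(109,\left(-4 + 7\right) \left(-6\right) \right)} + \frac{9915}{K{\left(68,h \right)}} = \left(1 + \left(-4 + 7\right) \left(-6\right)\right) + \frac{9915}{\left(- \frac{1}{8}\right) \left(- \frac{569}{861}\right) \left(1 + 135 \cdot 68\right)} = \left(1 + 3 \left(-6\right)\right) + \frac{9915}{\left(- \frac{1}{8}\right) \left(- \frac{569}{861}\right) \left(1 + 9180\right)} = \left(1 - 18\right) + \frac{9915}{\left(- \frac{1}{8}\right) \left(- \frac{569}{861}\right) 9181} = -17 + \frac{9915}{\frac{5223989}{6888}} = -17 + 9915 \cdot \frac{6888}{5223989} = -17 + \frac{68294520}{5223989} = - \frac{20513293}{5223989}$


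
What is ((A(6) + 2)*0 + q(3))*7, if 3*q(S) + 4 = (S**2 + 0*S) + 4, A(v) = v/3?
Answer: 21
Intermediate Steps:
A(v) = v/3 (A(v) = v*(1/3) = v/3)
q(S) = S**2/3 (q(S) = -4/3 + ((S**2 + 0*S) + 4)/3 = -4/3 + ((S**2 + 0) + 4)/3 = -4/3 + (S**2 + 4)/3 = -4/3 + (4 + S**2)/3 = -4/3 + (4/3 + S**2/3) = S**2/3)
((A(6) + 2)*0 + q(3))*7 = (((1/3)*6 + 2)*0 + (1/3)*3**2)*7 = ((2 + 2)*0 + (1/3)*9)*7 = (4*0 + 3)*7 = (0 + 3)*7 = 3*7 = 21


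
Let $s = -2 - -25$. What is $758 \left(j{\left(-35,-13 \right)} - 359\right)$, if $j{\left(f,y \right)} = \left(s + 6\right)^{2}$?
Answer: $365356$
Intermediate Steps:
$s = 23$ ($s = -2 + 25 = 23$)
$j{\left(f,y \right)} = 841$ ($j{\left(f,y \right)} = \left(23 + 6\right)^{2} = 29^{2} = 841$)
$758 \left(j{\left(-35,-13 \right)} - 359\right) = 758 \left(841 - 359\right) = 758 \cdot 482 = 365356$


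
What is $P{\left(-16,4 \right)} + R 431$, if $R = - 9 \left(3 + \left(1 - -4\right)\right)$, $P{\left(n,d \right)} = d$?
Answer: $-31028$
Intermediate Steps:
$R = -72$ ($R = - 9 \left(3 + \left(1 + 4\right)\right) = - 9 \left(3 + 5\right) = \left(-9\right) 8 = -72$)
$P{\left(-16,4 \right)} + R 431 = 4 - 31032 = -31028$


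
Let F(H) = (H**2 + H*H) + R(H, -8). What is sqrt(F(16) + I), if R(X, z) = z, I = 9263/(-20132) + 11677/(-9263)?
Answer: 3*sqrt(485199041044417861)/93241358 ≈ 22.412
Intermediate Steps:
I = -320884533/186482716 (I = 9263*(-1/20132) + 11677*(-1/9263) = -9263/20132 - 11677/9263 = -320884533/186482716 ≈ -1.7207)
F(H) = -8 + 2*H**2 (F(H) = (H**2 + H*H) - 8 = (H**2 + H**2) - 8 = 2*H**2 - 8 = -8 + 2*H**2)
sqrt(F(16) + I) = sqrt((-8 + 2*16**2) - 320884533/186482716) = sqrt((-8 + 2*256) - 320884533/186482716) = sqrt((-8 + 512) - 320884533/186482716) = sqrt(504 - 320884533/186482716) = sqrt(93666404331/186482716) = 3*sqrt(485199041044417861)/93241358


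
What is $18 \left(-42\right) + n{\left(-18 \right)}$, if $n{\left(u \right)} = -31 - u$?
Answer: $-769$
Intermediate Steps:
$18 \left(-42\right) + n{\left(-18 \right)} = 18 \left(-42\right) - 13 = -756 + \left(-31 + 18\right) = -756 - 13 = -769$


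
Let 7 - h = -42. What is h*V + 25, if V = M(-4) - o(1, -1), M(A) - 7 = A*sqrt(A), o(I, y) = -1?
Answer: 417 - 392*I ≈ 417.0 - 392.0*I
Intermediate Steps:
M(A) = 7 + A**(3/2) (M(A) = 7 + A*sqrt(A) = 7 + A**(3/2))
h = 49 (h = 7 - 1*(-42) = 7 + 42 = 49)
V = 8 - 8*I (V = (7 + (-4)**(3/2)) - 1*(-1) = (7 - 8*I) + 1 = 8 - 8*I ≈ 8.0 - 8.0*I)
h*V + 25 = 49*(8 - 8*I) + 25 = (392 - 392*I) + 25 = 417 - 392*I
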